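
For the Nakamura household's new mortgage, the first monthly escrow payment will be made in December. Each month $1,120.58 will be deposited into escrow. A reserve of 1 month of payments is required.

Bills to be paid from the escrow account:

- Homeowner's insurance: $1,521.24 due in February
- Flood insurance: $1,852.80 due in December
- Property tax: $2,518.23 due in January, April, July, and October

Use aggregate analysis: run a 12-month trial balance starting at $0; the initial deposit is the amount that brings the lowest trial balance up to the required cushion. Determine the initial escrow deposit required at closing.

$3,928.18

Cushion = 1 × $1,120.58 = $1,120.58
Trial balance (start $0, +$1,120.58 each month, − disbursements):
  Dec: +$1,120.58 − $1,852.80 → -$732.22
  Jan: +$1,120.58 − $2,518.23 → -$2,129.87
  Feb: +$1,120.58 − $1,521.24 → -$2,530.53
  Mar: +$1,120.58 → -$1,409.95
  Apr: +$1,120.58 − $2,518.23 → -$2,807.60
  May: +$1,120.58 → -$1,687.02
  Jun: +$1,120.58 → -$566.44
  Jul: +$1,120.58 − $2,518.23 → -$1,964.09
  Aug: +$1,120.58 → -$843.51
  Sep: +$1,120.58 → $277.07
  Oct: +$1,120.58 − $2,518.23 → -$1,120.58
  Nov: +$1,120.58 → $0.00
Lowest trial balance = -$2,807.60 (Apr)
Initial deposit = cushion − low point = $1,120.58 − (-$2,807.60) = $3,928.18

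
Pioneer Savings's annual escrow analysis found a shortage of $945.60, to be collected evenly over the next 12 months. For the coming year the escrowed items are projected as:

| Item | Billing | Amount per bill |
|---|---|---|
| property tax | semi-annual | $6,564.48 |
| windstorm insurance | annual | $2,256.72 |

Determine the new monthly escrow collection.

Property tax — $6,564.48 × 2 = $13,128.96 annually
Windstorm insurance — $2,256.72 annually
Total per year = $15,385.68
Monthly escrow = $15,385.68 ÷ 12 = $1,282.14
Shortage per month = $945.60 / 12 = $78.80
Adjusted monthly = $1,282.14 + $78.80 = $1,360.94

$1,360.94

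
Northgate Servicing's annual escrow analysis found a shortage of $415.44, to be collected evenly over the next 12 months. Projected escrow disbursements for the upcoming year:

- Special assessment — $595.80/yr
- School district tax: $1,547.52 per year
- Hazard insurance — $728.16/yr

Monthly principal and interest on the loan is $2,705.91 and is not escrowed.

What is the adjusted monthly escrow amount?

$273.91

Special assessment = $595.80 per year
School district tax = $1,547.52 per year
Hazard insurance = $728.16 per year
Combined annual = $595.80 + $1,547.52 + $728.16 = $2,871.48
Monthly escrow = $2,871.48 / 12 = $239.29
Monthly shortage recovery: $415.44 ÷ 12 = $34.62
New monthly escrow = $239.29 + $34.62 = $273.91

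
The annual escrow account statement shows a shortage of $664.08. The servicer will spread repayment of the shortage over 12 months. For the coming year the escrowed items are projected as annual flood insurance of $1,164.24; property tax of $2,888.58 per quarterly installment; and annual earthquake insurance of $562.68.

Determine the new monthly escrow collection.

Flood insurance = $1,164.24 per year
Property tax = $2,888.58 × 4 = $11,554.32 per year
Earthquake insurance = $562.68 per year
Combined annual = $1,164.24 + $11,554.32 + $562.68 = $13,281.24
Base monthly escrow = $13,281.24 / 12 = $1,106.77
Shortage spread = $664.08 / 12 = $55.34/mo
New monthly escrow = $1,106.77 + $55.34 = $1,162.11

$1,162.11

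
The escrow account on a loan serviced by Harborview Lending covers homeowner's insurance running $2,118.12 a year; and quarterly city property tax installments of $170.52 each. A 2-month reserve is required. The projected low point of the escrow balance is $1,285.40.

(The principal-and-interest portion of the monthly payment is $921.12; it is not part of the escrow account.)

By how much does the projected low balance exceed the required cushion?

Homeowner's insurance = $2,118.12 per year
City property tax = $170.52 × 4 = $682.08 per year
Annual escrow total = $2,118.12 + $682.08 = $2,800.20
Monthly escrow = $2,800.20 / 12 = $233.35
Required cushion = 2 × $233.35 = $466.70
Surplus = $1,285.40 − $466.70 = $818.70

$818.70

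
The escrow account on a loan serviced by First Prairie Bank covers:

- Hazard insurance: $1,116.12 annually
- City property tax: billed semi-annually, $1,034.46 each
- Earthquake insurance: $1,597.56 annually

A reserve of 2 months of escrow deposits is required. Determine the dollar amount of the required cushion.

Hazard insurance: $1,116.12 per year
City property tax: $1,034.46 × 2 = $2,068.92 per year
Earthquake insurance: $1,597.56 per year
Combined annual = $4,782.60
Base monthly escrow = $4,782.60 ÷ 12 = $398.55
Required cushion = 2 × $398.55 = $797.10

$797.10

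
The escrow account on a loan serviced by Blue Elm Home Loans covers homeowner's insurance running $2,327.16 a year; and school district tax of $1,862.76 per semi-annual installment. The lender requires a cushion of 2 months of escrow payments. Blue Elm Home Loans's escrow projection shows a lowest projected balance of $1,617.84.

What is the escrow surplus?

Homeowner's insurance: $2,327.16 annually
School district tax: $1,862.76 × 2 = $3,725.52 annually
Yearly total = $6,052.68
Monthly = $6,052.68 / 12 = $504.39
Cushion = 2 × $504.39 = $1,008.78
Surplus = $1,617.84 − $1,008.78 = $609.06

$609.06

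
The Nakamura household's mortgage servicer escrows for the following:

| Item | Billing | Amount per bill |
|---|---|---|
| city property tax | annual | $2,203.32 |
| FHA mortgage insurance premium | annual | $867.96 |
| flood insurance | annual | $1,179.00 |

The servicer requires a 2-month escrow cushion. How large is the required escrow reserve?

City property tax: $2,203.32
FHA mortgage insurance premium: $867.96
Flood insurance: $1,179.00
Annual escrow total = $2,203.32 + $867.96 + $1,179.00 = $4,250.28
Monthly = $4,250.28 / 12 = $354.19
Required cushion = 2 × $354.19 = $708.38

$708.38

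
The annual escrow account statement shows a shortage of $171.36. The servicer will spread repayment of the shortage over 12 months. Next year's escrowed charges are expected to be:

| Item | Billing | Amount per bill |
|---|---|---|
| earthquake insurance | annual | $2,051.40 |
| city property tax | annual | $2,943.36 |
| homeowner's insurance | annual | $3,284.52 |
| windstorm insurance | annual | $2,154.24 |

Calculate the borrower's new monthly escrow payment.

$883.74

Earthquake insurance — $2,051.40/yr
City property tax — $2,943.36/yr
Homeowner's insurance — $3,284.52/yr
Windstorm insurance — $2,154.24/yr
Yearly total = $2,051.40 + $2,943.36 + $3,284.52 + $2,154.24 = $10,433.52
Monthly = $10,433.52 ÷ 12 = $869.46
Shortage per month = $171.36 ÷ 12 = $14.28
Adjusted monthly = $869.46 + $14.28 = $883.74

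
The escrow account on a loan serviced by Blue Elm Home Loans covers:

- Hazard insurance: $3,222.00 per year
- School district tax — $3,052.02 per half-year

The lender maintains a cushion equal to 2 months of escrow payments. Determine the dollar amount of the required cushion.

$1,554.34

Hazard insurance — $3,222.00
School district tax — $3,052.02 × 2 = $6,104.04
Total per year = $3,222.00 + $6,104.04 = $9,326.04
Monthly escrow = $9,326.04 / 12 = $777.17
Reserve = 2 × $777.17 = $1,554.34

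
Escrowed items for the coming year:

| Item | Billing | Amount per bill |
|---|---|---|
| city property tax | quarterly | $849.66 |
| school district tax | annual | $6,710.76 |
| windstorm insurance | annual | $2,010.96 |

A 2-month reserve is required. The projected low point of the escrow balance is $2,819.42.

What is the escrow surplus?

City property tax — $849.66 × 4 = $3,398.64/yr
School district tax — $6,710.76/yr
Windstorm insurance — $2,010.96/yr
Yearly total = $3,398.64 + $6,710.76 + $2,010.96 = $12,120.36
Monthly = $12,120.36 ÷ 12 = $1,010.03
Required reserve = 2 × $1,010.03 = $2,020.06
Excess over cushion: $2,819.42 − $2,020.06 = $799.36

$799.36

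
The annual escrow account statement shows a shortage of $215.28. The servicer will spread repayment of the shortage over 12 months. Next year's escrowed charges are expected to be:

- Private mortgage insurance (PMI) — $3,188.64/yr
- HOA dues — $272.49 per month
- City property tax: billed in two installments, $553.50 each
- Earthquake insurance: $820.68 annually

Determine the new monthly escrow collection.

Private mortgage insurance (PMI) = $3,188.64
HOA dues = $272.49 × 12 = $3,269.88
City property tax = $553.50 × 2 = $1,107.00
Earthquake insurance = $820.68
Total annual escrow = $8,386.20
Monthly escrow = $8,386.20 / 12 = $698.85
Shortage per month = $215.28 ÷ 12 = $17.94
Adjusted monthly = $698.85 + $17.94 = $716.79

$716.79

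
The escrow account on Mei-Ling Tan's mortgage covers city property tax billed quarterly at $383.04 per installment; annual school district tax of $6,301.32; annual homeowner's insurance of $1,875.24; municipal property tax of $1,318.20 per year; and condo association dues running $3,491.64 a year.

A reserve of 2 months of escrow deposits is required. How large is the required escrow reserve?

City property tax = $383.04 × 4 = $1,532.16/yr
School district tax = $6,301.32/yr
Homeowner's insurance = $1,875.24/yr
Municipal property tax = $1,318.20/yr
Condo association dues = $3,491.64/yr
Total per year = $14,518.56
Per month = $14,518.56 / 12 = $1,209.88
Reserve = 2 × $1,209.88 = $2,419.76

$2,419.76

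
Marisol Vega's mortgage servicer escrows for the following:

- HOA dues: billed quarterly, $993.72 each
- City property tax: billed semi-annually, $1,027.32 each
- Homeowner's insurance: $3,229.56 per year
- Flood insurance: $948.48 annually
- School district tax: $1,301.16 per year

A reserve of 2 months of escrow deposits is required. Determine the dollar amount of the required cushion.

$1,918.12

HOA dues = $993.72 × 4 = $3,974.88/yr
City property tax = $1,027.32 × 2 = $2,054.64/yr
Homeowner's insurance = $3,229.56/yr
Flood insurance = $948.48/yr
School district tax = $1,301.16/yr
Yearly total = $3,974.88 + $2,054.64 + $3,229.56 + $948.48 + $1,301.16 = $11,508.72
Monthly = $11,508.72 ÷ 12 = $959.06
Cushion = 2 × $959.06 = $1,918.12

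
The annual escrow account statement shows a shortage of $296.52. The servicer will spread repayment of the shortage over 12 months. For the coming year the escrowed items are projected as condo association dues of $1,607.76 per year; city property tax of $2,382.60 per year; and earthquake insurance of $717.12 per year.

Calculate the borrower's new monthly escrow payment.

$417.00

Condo association dues = $1,607.76/yr
City property tax = $2,382.60/yr
Earthquake insurance = $717.12/yr
Annual escrow total = $4,707.48
Monthly = $4,707.48 ÷ 12 = $392.29
Shortage per month = $296.52 / 12 = $24.71
New monthly escrow = $392.29 + $24.71 = $417.00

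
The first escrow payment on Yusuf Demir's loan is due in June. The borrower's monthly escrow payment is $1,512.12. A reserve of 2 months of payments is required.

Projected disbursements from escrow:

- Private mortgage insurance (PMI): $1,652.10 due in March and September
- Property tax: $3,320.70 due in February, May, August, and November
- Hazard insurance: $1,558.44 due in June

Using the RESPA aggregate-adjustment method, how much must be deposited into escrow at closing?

$3,803.46

Cushion = 2 × $1,512.12 = $3,024.24
Trial balance (start $0, +$1,512.12 each month, − disbursements):
  Jun: +$1,512.12 − $1,558.44 → -$46.32
  Jul: +$1,512.12 → $1,465.80
  Aug: +$1,512.12 − $3,320.70 → -$342.78
  Sep: +$1,512.12 − $1,652.10 → -$482.76
  Oct: +$1,512.12 → $1,029.36
  Nov: +$1,512.12 − $3,320.70 → -$779.22
  Dec: +$1,512.12 → $732.90
  Jan: +$1,512.12 → $2,245.02
  Feb: +$1,512.12 − $3,320.70 → $436.44
  Mar: +$1,512.12 − $1,652.10 → $296.46
  Apr: +$1,512.12 → $1,808.58
  May: +$1,512.12 − $3,320.70 → $0.00
Lowest trial balance = -$779.22 (Nov)
Initial deposit = cushion − low point = $3,024.24 − (-$779.22) = $3,803.46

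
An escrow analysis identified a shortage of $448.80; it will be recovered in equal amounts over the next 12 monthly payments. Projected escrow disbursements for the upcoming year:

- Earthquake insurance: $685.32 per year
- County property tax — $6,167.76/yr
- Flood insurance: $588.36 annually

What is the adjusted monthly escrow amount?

$657.52

Earthquake insurance = $685.32 annually
County property tax = $6,167.76 annually
Flood insurance = $588.36 annually
Total per year = $685.32 + $6,167.76 + $588.36 = $7,441.44
Monthly = $7,441.44 / 12 = $620.12
Shortage per month = $448.80 ÷ 12 = $37.40
Adjusted monthly = $620.12 + $37.40 = $657.52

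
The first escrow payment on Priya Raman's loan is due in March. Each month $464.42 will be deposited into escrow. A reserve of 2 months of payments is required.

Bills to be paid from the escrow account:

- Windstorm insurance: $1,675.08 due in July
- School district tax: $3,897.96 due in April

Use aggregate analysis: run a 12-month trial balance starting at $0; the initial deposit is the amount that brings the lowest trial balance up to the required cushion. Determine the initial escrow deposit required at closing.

Cushion = 2 × $464.42 = $928.84
Trial balance (start $0, +$464.42 each month, − disbursements):
  Mar: +$464.42 → $464.42
  Apr: +$464.42 − $3,897.96 → -$2,969.12
  May: +$464.42 → -$2,504.70
  Jun: +$464.42 → -$2,040.28
  Jul: +$464.42 − $1,675.08 → -$3,250.94
  Aug: +$464.42 → -$2,786.52
  Sep: +$464.42 → -$2,322.10
  Oct: +$464.42 → -$1,857.68
  Nov: +$464.42 → -$1,393.26
  Dec: +$464.42 → -$928.84
  Jan: +$464.42 → -$464.42
  Feb: +$464.42 → $0.00
Lowest trial balance = -$3,250.94 (Jul)
Initial deposit = cushion − low point = $928.84 − (-$3,250.94) = $4,179.78

$4,179.78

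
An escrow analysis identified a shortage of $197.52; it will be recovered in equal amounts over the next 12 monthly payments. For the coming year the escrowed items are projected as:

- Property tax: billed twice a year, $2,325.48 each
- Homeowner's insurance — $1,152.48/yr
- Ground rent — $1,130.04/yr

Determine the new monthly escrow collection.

Property tax = $2,325.48 × 2 = $4,650.96 annually
Homeowner's insurance = $1,152.48 annually
Ground rent = $1,130.04 annually
Total per year = $4,650.96 + $1,152.48 + $1,130.04 = $6,933.48
Per month = $6,933.48 / 12 = $577.79
Shortage per month = $197.52 / 12 = $16.46
Adjusted monthly = $577.79 + $16.46 = $594.25

$594.25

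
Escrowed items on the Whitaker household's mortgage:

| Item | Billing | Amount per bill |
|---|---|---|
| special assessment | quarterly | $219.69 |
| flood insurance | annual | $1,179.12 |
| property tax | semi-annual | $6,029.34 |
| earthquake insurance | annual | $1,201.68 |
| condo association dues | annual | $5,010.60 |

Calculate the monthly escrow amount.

Special assessment: $219.69 × 4 = $878.76/yr
Flood insurance: $1,179.12/yr
Property tax: $6,029.34 × 2 = $12,058.68/yr
Earthquake insurance: $1,201.68/yr
Condo association dues: $5,010.60/yr
Annual escrow total = $20,328.84
Monthly escrow = $20,328.84 ÷ 12 = $1,694.07

$1,694.07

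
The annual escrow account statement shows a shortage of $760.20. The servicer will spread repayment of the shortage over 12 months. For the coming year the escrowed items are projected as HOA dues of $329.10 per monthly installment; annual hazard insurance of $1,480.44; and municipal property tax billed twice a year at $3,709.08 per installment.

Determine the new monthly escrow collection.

HOA dues: $329.10 × 12 = $3,949.20 per year
Hazard insurance: $1,480.44 per year
Municipal property tax: $3,709.08 × 2 = $7,418.16 per year
Annual escrow total = $3,949.20 + $1,480.44 + $7,418.16 = $12,847.80
Monthly = $12,847.80 / 12 = $1,070.65
Shortage spread = $760.20 ÷ 12 = $63.35/mo
Adjusted monthly = $1,070.65 + $63.35 = $1,134.00

$1,134.00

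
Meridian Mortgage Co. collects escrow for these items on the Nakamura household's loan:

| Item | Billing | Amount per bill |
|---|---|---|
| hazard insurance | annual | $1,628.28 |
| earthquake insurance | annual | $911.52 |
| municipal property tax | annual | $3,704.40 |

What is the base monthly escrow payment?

$520.35

Hazard insurance — $1,628.28
Earthquake insurance — $911.52
Municipal property tax — $3,704.40
Annual escrow total = $6,244.20
Monthly = $6,244.20 / 12 = $520.35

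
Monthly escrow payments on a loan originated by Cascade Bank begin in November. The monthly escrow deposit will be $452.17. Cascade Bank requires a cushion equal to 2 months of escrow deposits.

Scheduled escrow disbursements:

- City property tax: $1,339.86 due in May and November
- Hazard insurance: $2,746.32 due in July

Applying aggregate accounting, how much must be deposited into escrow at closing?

$2,260.85

Cushion = 2 × $452.17 = $904.34
Trial balance (start $0, +$452.17 each month, − disbursements):
  Nov: +$452.17 − $1,339.86 → -$887.69
  Dec: +$452.17 → -$435.52
  Jan: +$452.17 → $16.65
  Feb: +$452.17 → $468.82
  Mar: +$452.17 → $920.99
  Apr: +$452.17 → $1,373.16
  May: +$452.17 − $1,339.86 → $485.47
  Jun: +$452.17 → $937.64
  Jul: +$452.17 − $2,746.32 → -$1,356.51
  Aug: +$452.17 → -$904.34
  Sep: +$452.17 → -$452.17
  Oct: +$452.17 → $0.00
Lowest trial balance = -$1,356.51 (Jul)
Initial deposit = cushion − low point = $904.34 − (-$1,356.51) = $2,260.85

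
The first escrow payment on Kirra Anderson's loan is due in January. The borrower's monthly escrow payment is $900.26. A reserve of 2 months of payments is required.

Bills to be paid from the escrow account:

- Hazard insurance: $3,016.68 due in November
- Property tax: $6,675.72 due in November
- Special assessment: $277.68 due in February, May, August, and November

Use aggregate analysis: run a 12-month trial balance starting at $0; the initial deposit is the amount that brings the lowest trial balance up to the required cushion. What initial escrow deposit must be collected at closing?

Cushion = 2 × $900.26 = $1,800.52
Trial balance (start $0, +$900.26 each month, − disbursements):
  Jan: +$900.26 → $900.26
  Feb: +$900.26 − $277.68 → $1,522.84
  Mar: +$900.26 → $2,423.10
  Apr: +$900.26 → $3,323.36
  May: +$900.26 − $277.68 → $3,945.94
  Jun: +$900.26 → $4,846.20
  Jul: +$900.26 → $5,746.46
  Aug: +$900.26 − $277.68 → $6,369.04
  Sep: +$900.26 → $7,269.30
  Oct: +$900.26 → $8,169.56
  Nov: +$900.26 − $9,970.08 → -$900.26
  Dec: +$900.26 → $0.00
Lowest trial balance = -$900.26 (Nov)
Initial deposit = cushion − low point = $1,800.52 − (-$900.26) = $2,700.78

$2,700.78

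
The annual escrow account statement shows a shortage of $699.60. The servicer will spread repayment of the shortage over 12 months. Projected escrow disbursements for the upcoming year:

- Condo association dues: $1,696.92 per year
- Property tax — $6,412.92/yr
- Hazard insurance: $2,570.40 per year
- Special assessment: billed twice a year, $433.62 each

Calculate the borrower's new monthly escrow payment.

$1,020.59

Condo association dues = $1,696.92
Property tax = $6,412.92
Hazard insurance = $2,570.40
Special assessment = $433.62 × 2 = $867.24
Combined annual = $1,696.92 + $6,412.92 + $2,570.40 + $867.24 = $11,547.48
Monthly escrow = $11,547.48 / 12 = $962.29
Monthly shortage recovery: $699.60 ÷ 12 = $58.30
Adjusted monthly = $962.29 + $58.30 = $1,020.59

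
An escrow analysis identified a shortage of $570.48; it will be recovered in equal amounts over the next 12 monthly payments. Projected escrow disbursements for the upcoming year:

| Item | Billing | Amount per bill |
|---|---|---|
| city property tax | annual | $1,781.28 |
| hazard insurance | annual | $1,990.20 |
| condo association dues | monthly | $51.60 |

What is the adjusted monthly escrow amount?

City property tax — $1,781.28 per year
Hazard insurance — $1,990.20 per year
Condo association dues — $51.60 × 12 = $619.20 per year
Yearly total = $1,781.28 + $1,990.20 + $619.20 = $4,390.68
Per month = $4,390.68 / 12 = $365.89
Shortage spread = $570.48 / 12 = $47.54/mo
Adjusted monthly = $365.89 + $47.54 = $413.43

$413.43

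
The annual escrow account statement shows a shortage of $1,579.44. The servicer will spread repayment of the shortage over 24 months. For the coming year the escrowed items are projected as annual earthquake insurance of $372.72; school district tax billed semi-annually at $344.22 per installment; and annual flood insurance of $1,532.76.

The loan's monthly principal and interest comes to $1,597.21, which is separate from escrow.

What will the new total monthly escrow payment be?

$281.97

Earthquake insurance — $372.72 per year
School district tax — $344.22 × 2 = $688.44 per year
Flood insurance — $1,532.76 per year
Yearly total = $372.72 + $688.44 + $1,532.76 = $2,593.92
Monthly escrow = $2,593.92 ÷ 12 = $216.16
Shortage spread = $1,579.44 / 24 = $65.81/mo
New monthly escrow = $216.16 + $65.81 = $281.97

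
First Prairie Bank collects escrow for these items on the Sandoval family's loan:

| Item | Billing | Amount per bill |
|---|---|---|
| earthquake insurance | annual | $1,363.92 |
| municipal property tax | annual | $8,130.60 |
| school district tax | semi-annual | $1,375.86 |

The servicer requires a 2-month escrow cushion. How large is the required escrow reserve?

Earthquake insurance = $1,363.92 per year
Municipal property tax = $8,130.60 per year
School district tax = $1,375.86 × 2 = $2,751.72 per year
Total annual escrow = $1,363.92 + $8,130.60 + $2,751.72 = $12,246.24
Monthly escrow = $12,246.24 ÷ 12 = $1,020.52
Reserve = 2 × $1,020.52 = $2,041.04

$2,041.04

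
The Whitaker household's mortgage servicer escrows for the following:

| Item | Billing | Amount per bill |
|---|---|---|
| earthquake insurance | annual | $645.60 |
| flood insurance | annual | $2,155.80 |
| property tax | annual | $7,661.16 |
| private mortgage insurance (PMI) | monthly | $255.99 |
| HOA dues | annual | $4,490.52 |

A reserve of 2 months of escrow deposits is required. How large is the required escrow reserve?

Earthquake insurance — $645.60/yr
Flood insurance — $2,155.80/yr
Property tax — $7,661.16/yr
Private mortgage insurance (PMI) — $255.99 × 12 = $3,071.88/yr
HOA dues — $4,490.52/yr
Total annual escrow = $645.60 + $2,155.80 + $7,661.16 + $3,071.88 + $4,490.52 = $18,024.96
Monthly escrow = $18,024.96 ÷ 12 = $1,502.08
Cushion = 2 × $1,502.08 = $3,004.16

$3,004.16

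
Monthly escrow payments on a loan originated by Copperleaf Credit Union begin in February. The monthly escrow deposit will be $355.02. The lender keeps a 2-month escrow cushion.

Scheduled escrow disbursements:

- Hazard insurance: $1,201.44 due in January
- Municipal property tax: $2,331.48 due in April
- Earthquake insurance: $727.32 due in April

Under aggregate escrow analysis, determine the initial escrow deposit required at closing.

Cushion = 2 × $355.02 = $710.04
Trial balance (start $0, +$355.02 each month, − disbursements):
  Feb: +$355.02 → $355.02
  Mar: +$355.02 → $710.04
  Apr: +$355.02 − $3,058.80 → -$1,993.74
  May: +$355.02 → -$1,638.72
  Jun: +$355.02 → -$1,283.70
  Jul: +$355.02 → -$928.68
  Aug: +$355.02 → -$573.66
  Sep: +$355.02 → -$218.64
  Oct: +$355.02 → $136.38
  Nov: +$355.02 → $491.40
  Dec: +$355.02 → $846.42
  Jan: +$355.02 − $1,201.44 → $0.00
Lowest trial balance = -$1,993.74 (Apr)
Initial deposit = cushion − low point = $710.04 − (-$1,993.74) = $2,703.78

$2,703.78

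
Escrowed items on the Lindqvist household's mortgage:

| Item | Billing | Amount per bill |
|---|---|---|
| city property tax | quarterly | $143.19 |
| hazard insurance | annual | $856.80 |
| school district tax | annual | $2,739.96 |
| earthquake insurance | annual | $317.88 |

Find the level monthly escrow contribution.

$373.95

City property tax — $143.19 × 4 = $572.76/yr
Hazard insurance — $856.80/yr
School district tax — $2,739.96/yr
Earthquake insurance — $317.88/yr
Annual escrow total = $572.76 + $856.80 + $2,739.96 + $317.88 = $4,487.40
Monthly escrow = $4,487.40 / 12 = $373.95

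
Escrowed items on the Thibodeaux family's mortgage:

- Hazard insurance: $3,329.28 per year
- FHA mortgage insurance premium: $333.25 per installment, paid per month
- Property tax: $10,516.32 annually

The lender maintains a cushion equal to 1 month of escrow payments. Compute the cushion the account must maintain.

Hazard insurance = $3,329.28
FHA mortgage insurance premium = $333.25 × 12 = $3,999.00
Property tax = $10,516.32
Total per year = $3,329.28 + $3,999.00 + $10,516.32 = $17,844.60
Base monthly escrow = $17,844.60 ÷ 12 = $1,487.05
Required cushion = 1 × $1,487.05 = $1,487.05

$1,487.05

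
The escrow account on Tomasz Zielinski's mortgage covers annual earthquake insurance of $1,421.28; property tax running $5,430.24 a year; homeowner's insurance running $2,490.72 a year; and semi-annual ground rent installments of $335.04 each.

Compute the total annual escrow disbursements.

$10,012.32

Earthquake insurance: $1,421.28 per year
Property tax: $5,430.24 per year
Homeowner's insurance: $2,490.72 per year
Ground rent: $335.04 × 2 = $670.08 per year
Total per year = $1,421.28 + $5,430.24 + $2,490.72 + $670.08 = $10,012.32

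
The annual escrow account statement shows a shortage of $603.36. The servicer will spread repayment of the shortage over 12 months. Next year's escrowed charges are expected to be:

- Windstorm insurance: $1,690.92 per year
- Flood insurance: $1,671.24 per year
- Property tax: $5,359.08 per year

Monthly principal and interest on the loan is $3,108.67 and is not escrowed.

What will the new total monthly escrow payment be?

$777.05

Windstorm insurance = $1,690.92 per year
Flood insurance = $1,671.24 per year
Property tax = $5,359.08 per year
Combined annual = $8,721.24
Monthly = $8,721.24 ÷ 12 = $726.77
Shortage per month = $603.36 ÷ 12 = $50.28
New monthly escrow = $726.77 + $50.28 = $777.05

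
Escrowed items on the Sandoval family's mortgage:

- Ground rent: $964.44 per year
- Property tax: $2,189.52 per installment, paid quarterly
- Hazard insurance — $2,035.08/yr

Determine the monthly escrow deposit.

Ground rent: $964.44 per year
Property tax: $2,189.52 × 4 = $8,758.08 per year
Hazard insurance: $2,035.08 per year
Yearly total = $964.44 + $8,758.08 + $2,035.08 = $11,757.60
Per month = $11,757.60 / 12 = $979.80

$979.80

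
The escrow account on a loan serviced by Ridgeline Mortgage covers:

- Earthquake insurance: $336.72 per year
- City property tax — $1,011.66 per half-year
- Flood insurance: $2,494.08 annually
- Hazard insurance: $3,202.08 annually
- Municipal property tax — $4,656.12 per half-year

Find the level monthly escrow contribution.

$1,447.37

Earthquake insurance: $336.72/yr
City property tax: $1,011.66 × 2 = $2,023.32/yr
Flood insurance: $2,494.08/yr
Hazard insurance: $3,202.08/yr
Municipal property tax: $4,656.12 × 2 = $9,312.24/yr
Combined annual = $336.72 + $2,023.32 + $2,494.08 + $3,202.08 + $9,312.24 = $17,368.44
Monthly = $17,368.44 / 12 = $1,447.37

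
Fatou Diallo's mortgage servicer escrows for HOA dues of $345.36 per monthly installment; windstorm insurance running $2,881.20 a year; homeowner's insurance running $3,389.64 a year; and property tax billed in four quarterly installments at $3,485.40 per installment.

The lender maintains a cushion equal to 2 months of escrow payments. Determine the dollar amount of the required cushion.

$4,059.46

HOA dues = $345.36 × 12 = $4,144.32
Windstorm insurance = $2,881.20
Homeowner's insurance = $3,389.64
Property tax = $3,485.40 × 4 = $13,941.60
Yearly total = $4,144.32 + $2,881.20 + $3,389.64 + $13,941.60 = $24,356.76
Monthly escrow = $24,356.76 ÷ 12 = $2,029.73
Required cushion = 2 × $2,029.73 = $4,059.46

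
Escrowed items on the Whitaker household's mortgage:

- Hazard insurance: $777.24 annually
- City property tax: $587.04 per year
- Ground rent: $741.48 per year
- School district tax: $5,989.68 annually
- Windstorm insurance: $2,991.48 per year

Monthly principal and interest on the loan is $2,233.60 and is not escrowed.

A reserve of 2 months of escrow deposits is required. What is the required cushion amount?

Hazard insurance = $777.24 annually
City property tax = $587.04 annually
Ground rent = $741.48 annually
School district tax = $5,989.68 annually
Windstorm insurance = $2,991.48 annually
Total annual escrow = $777.24 + $587.04 + $741.48 + $5,989.68 + $2,991.48 = $11,086.92
Base monthly escrow = $11,086.92 / 12 = $923.91
Reserve = 2 × $923.91 = $1,847.82

$1,847.82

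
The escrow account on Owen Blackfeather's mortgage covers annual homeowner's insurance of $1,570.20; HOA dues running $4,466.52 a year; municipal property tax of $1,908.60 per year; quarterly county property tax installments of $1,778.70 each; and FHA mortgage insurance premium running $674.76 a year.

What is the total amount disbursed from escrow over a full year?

Homeowner's insurance = $1,570.20 annually
HOA dues = $4,466.52 annually
Municipal property tax = $1,908.60 annually
County property tax = $1,778.70 × 4 = $7,114.80 annually
FHA mortgage insurance premium = $674.76 annually
Total per year = $1,570.20 + $4,466.52 + $1,908.60 + $7,114.80 + $674.76 = $15,734.88

$15,734.88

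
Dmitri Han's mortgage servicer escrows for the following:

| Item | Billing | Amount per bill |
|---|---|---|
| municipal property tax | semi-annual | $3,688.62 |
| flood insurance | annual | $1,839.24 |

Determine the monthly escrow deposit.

$768.04

Municipal property tax — $3,688.62 × 2 = $7,377.24/yr
Flood insurance — $1,839.24/yr
Total annual escrow = $7,377.24 + $1,839.24 = $9,216.48
Monthly escrow = $9,216.48 / 12 = $768.04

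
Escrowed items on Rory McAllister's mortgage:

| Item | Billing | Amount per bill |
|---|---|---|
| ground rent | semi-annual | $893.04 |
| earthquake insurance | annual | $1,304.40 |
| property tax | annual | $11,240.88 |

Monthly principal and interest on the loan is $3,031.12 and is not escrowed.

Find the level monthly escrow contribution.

$1,194.28

Ground rent = $893.04 × 2 = $1,786.08/yr
Earthquake insurance = $1,304.40/yr
Property tax = $11,240.88/yr
Yearly total = $14,331.36
Monthly escrow = $14,331.36 ÷ 12 = $1,194.28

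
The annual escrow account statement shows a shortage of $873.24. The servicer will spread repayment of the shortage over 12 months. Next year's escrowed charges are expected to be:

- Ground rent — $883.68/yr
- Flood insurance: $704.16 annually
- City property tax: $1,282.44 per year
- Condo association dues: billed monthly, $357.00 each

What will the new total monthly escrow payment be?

$668.96

Ground rent: $883.68 annually
Flood insurance: $704.16 annually
City property tax: $1,282.44 annually
Condo association dues: $357.00 × 12 = $4,284.00 annually
Yearly total = $7,154.28
Per month = $7,154.28 ÷ 12 = $596.19
Monthly shortage recovery: $873.24 / 12 = $72.77
Adjusted monthly = $596.19 + $72.77 = $668.96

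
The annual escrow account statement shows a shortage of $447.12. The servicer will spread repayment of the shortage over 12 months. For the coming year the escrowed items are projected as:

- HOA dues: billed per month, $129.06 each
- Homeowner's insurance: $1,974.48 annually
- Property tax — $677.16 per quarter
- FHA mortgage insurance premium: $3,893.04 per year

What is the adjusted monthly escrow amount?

HOA dues — $129.06 × 12 = $1,548.72
Homeowner's insurance — $1,974.48
Property tax — $677.16 × 4 = $2,708.64
FHA mortgage insurance premium — $3,893.04
Yearly total = $10,124.88
Per month = $10,124.88 / 12 = $843.74
Monthly shortage recovery: $447.12 ÷ 12 = $37.26
New monthly escrow = $843.74 + $37.26 = $881.00

$881.00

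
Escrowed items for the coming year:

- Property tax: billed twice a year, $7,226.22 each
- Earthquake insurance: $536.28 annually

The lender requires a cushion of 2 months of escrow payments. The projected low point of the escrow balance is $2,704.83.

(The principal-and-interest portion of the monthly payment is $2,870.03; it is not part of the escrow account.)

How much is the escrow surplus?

Property tax: $7,226.22 × 2 = $14,452.44 per year
Earthquake insurance: $536.28 per year
Combined annual = $14,452.44 + $536.28 = $14,988.72
Base monthly escrow = $14,988.72 ÷ 12 = $1,249.06
Required reserve = 2 × $1,249.06 = $2,498.12
Surplus = $2,704.83 − $2,498.12 = $206.71

$206.71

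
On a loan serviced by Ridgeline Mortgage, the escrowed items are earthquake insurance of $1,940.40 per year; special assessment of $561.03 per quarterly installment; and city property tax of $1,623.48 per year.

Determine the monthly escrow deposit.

Earthquake insurance = $1,940.40 per year
Special assessment = $561.03 × 4 = $2,244.12 per year
City property tax = $1,623.48 per year
Total annual escrow = $5,808.00
Base monthly escrow = $5,808.00 ÷ 12 = $484.00

$484.00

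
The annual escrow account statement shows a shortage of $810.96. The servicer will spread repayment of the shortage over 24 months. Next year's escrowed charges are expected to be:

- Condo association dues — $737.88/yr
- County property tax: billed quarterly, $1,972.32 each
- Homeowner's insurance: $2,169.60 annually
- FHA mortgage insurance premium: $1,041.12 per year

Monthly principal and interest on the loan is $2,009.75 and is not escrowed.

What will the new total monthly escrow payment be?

$1,020.28

Condo association dues: $737.88/yr
County property tax: $1,972.32 × 4 = $7,889.28/yr
Homeowner's insurance: $2,169.60/yr
FHA mortgage insurance premium: $1,041.12/yr
Annual escrow total = $737.88 + $7,889.28 + $2,169.60 + $1,041.12 = $11,837.88
Monthly = $11,837.88 / 12 = $986.49
Monthly shortage recovery: $810.96 ÷ 24 = $33.79
New monthly escrow = $986.49 + $33.79 = $1,020.28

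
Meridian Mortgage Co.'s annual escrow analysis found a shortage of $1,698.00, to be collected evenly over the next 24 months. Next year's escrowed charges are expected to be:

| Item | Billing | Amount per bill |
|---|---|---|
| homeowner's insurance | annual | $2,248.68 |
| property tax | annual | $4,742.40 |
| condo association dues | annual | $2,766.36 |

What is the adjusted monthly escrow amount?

$883.87

Homeowner's insurance: $2,248.68/yr
Property tax: $4,742.40/yr
Condo association dues: $2,766.36/yr
Total annual escrow = $2,248.68 + $4,742.40 + $2,766.36 = $9,757.44
Base monthly escrow = $9,757.44 ÷ 12 = $813.12
Monthly shortage recovery: $1,698.00 / 24 = $70.75
New monthly escrow = $813.12 + $70.75 = $883.87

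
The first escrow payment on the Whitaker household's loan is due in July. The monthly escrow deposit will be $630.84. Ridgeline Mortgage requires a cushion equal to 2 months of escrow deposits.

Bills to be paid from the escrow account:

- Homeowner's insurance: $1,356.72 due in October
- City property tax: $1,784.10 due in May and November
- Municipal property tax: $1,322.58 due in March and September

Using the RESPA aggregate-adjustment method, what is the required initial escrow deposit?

$2,570.88

Cushion = 2 × $630.84 = $1,261.68
Trial balance (start $0, +$630.84 each month, − disbursements):
  Jul: +$630.84 → $630.84
  Aug: +$630.84 → $1,261.68
  Sep: +$630.84 − $1,322.58 → $569.94
  Oct: +$630.84 − $1,356.72 → -$155.94
  Nov: +$630.84 − $1,784.10 → -$1,309.20
  Dec: +$630.84 → -$678.36
  Jan: +$630.84 → -$47.52
  Feb: +$630.84 → $583.32
  Mar: +$630.84 − $1,322.58 → -$108.42
  Apr: +$630.84 → $522.42
  May: +$630.84 − $1,784.10 → -$630.84
  Jun: +$630.84 → $0.00
Lowest trial balance = -$1,309.20 (Nov)
Initial deposit = cushion − low point = $1,261.68 − (-$1,309.20) = $2,570.88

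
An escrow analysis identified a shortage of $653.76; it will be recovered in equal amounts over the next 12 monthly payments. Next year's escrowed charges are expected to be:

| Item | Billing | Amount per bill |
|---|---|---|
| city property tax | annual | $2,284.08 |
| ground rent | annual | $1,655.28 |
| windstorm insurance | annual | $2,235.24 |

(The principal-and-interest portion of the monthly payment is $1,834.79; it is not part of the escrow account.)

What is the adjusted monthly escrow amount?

$569.03

City property tax — $2,284.08 annually
Ground rent — $1,655.28 annually
Windstorm insurance — $2,235.24 annually
Total annual escrow = $2,284.08 + $1,655.28 + $2,235.24 = $6,174.60
Monthly = $6,174.60 / 12 = $514.55
Monthly shortage recovery: $653.76 / 12 = $54.48
Adjusted monthly = $514.55 + $54.48 = $569.03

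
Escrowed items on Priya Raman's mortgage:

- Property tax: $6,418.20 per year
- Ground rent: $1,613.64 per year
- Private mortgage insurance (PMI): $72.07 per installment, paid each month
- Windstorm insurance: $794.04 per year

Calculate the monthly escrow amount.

Property tax: $6,418.20
Ground rent: $1,613.64
Private mortgage insurance (PMI): $72.07 × 12 = $864.84
Windstorm insurance: $794.04
Combined annual = $9,690.72
Monthly = $9,690.72 ÷ 12 = $807.56

$807.56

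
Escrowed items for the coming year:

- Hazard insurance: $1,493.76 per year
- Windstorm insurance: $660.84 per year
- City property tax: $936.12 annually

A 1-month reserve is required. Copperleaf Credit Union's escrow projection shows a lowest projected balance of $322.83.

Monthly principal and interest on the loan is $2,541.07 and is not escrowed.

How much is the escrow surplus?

$65.27

Hazard insurance = $1,493.76 annually
Windstorm insurance = $660.84 annually
City property tax = $936.12 annually
Total annual escrow = $1,493.76 + $660.84 + $936.12 = $3,090.72
Monthly escrow = $3,090.72 / 12 = $257.56
Required reserve = 1 × $257.56 = $257.56
Surplus = $322.83 − $257.56 = $65.27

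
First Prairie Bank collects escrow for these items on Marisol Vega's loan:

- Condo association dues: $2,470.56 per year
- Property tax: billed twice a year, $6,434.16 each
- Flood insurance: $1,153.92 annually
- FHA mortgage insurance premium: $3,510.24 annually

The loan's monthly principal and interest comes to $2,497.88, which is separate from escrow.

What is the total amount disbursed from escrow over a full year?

Condo association dues — $2,470.56
Property tax — $6,434.16 × 2 = $12,868.32
Flood insurance — $1,153.92
FHA mortgage insurance premium — $3,510.24
Total per year = $20,003.04

$20,003.04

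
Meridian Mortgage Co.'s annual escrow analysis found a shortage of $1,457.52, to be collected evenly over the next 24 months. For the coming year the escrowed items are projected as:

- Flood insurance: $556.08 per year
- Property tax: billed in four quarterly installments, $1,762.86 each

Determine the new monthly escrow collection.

$694.69

Flood insurance: $556.08/yr
Property tax: $1,762.86 × 4 = $7,051.44/yr
Combined annual = $556.08 + $7,051.44 = $7,607.52
Per month = $7,607.52 ÷ 12 = $633.96
Monthly shortage recovery: $1,457.52 ÷ 24 = $60.73
New monthly escrow = $633.96 + $60.73 = $694.69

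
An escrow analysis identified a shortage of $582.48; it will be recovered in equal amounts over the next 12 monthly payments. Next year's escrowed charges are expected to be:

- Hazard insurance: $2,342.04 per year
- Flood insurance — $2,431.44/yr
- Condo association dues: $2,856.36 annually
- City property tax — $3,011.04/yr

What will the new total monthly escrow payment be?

Hazard insurance = $2,342.04 per year
Flood insurance = $2,431.44 per year
Condo association dues = $2,856.36 per year
City property tax = $3,011.04 per year
Annual escrow total = $2,342.04 + $2,431.44 + $2,856.36 + $3,011.04 = $10,640.88
Monthly = $10,640.88 ÷ 12 = $886.74
Monthly shortage recovery: $582.48 / 12 = $48.54
New monthly escrow = $886.74 + $48.54 = $935.28

$935.28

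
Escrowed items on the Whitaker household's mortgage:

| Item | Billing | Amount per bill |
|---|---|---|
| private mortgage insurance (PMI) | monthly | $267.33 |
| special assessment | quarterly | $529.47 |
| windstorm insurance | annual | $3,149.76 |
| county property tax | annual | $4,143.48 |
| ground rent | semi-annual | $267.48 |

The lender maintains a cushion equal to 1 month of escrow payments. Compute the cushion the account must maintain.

Private mortgage insurance (PMI) = $267.33 × 12 = $3,207.96 annually
Special assessment = $529.47 × 4 = $2,117.88 annually
Windstorm insurance = $3,149.76 annually
County property tax = $4,143.48 annually
Ground rent = $267.48 × 2 = $534.96 annually
Annual escrow total = $3,207.96 + $2,117.88 + $3,149.76 + $4,143.48 + $534.96 = $13,154.04
Monthly = $13,154.04 / 12 = $1,096.17
Cushion = 1 × $1,096.17 = $1,096.17

$1,096.17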